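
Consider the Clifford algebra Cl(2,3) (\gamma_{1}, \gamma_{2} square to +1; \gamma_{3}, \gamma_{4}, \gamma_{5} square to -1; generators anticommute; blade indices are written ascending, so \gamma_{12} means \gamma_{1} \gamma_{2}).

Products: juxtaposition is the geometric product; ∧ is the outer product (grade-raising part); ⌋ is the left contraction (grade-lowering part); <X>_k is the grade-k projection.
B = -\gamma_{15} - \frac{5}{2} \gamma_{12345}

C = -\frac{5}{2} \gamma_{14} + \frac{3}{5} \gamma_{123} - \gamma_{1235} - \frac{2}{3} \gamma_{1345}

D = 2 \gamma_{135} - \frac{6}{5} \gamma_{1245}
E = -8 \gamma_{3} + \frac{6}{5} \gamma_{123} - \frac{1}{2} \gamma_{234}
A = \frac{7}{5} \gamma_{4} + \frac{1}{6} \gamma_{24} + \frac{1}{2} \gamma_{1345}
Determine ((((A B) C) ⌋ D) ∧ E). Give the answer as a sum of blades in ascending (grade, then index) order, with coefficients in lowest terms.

step 1: -\frac{5}{4} \gamma_{2} - \frac{1}{2} \gamma_{34} + \frac{5}{12} \gamma_{135} + \frac{7}{5} \gamma_{145} - \frac{7}{2} \gamma_{1235} - \frac{1}{6} \gamma_{1245}
step 2: \frac{7}{2} + \frac{5}{12} \gamma_{2} + \frac{14}{15} \gamma_{3} - \frac{5}{18} \gamma_{4} - \frac{7}{5} \gamma_{5} - \frac{1}{2} \gamma_{13} - \frac{1}{3} \gamma_{15} + \frac{1}{9} \gamma_{23} - \frac{7}{3} \gamma_{24} - \frac{1}{6} \gamma_{25} + \frac{1}{6} \gamma_{34} - \frac{137}{40} \gamma_{124} - \frac{5}{4} \gamma_{135} + \frac{7}{5} \gamma_{234} + \frac{137}{120} \gamma_{345} + \frac{1}{2} \gamma_{1245} + \frac{959}{100} \gamma_{2345} - \frac{5}{6} \gamma_{12345}
step 3: \frac{19}{10} + \frac{2}{3} \gamma_{3} + \frac{311}{100} \gamma_{5} + \frac{14}{5} \gamma_{13} - \frac{1}{5} \gamma_{14} + \frac{14}{3} \gamma_{15} + \frac{2}{5} \gamma_{24} + \frac{42}{25} \gamma_{124} - \frac{1}{3} \gamma_{125} + 7 \gamma_{135} + \frac{1}{2} \gamma_{145} - \frac{21}{5} \gamma_{1245}
step 4: -\frac{76}{5} \gamma_{3} + \frac{622}{25} \gamma_{35} + \frac{57}{25} \gamma_{123} - \frac{8}{5} \gamma_{134} + \frac{112}{3} \gamma_{135} + \frac{9}{4} \gamma_{234} + \frac{336}{25} \gamma_{1234} - \frac{4799}{750} \gamma_{1235} - 4 \gamma_{1345} + \frac{311}{200} \gamma_{2345} + \frac{539}{15} \gamma_{12345}
Answer: -\frac{76}{5} \gamma_{3} + \frac{622}{25} \gamma_{35} + \frac{57}{25} \gamma_{123} - \frac{8}{5} \gamma_{134} + \frac{112}{3} \gamma_{135} + \frac{9}{4} \gamma_{234} + \frac{336}{25} \gamma_{1234} - \frac{4799}{750} \gamma_{1235} - 4 \gamma_{1345} + \frac{311}{200} \gamma_{2345} + \frac{539}{15} \gamma_{12345}


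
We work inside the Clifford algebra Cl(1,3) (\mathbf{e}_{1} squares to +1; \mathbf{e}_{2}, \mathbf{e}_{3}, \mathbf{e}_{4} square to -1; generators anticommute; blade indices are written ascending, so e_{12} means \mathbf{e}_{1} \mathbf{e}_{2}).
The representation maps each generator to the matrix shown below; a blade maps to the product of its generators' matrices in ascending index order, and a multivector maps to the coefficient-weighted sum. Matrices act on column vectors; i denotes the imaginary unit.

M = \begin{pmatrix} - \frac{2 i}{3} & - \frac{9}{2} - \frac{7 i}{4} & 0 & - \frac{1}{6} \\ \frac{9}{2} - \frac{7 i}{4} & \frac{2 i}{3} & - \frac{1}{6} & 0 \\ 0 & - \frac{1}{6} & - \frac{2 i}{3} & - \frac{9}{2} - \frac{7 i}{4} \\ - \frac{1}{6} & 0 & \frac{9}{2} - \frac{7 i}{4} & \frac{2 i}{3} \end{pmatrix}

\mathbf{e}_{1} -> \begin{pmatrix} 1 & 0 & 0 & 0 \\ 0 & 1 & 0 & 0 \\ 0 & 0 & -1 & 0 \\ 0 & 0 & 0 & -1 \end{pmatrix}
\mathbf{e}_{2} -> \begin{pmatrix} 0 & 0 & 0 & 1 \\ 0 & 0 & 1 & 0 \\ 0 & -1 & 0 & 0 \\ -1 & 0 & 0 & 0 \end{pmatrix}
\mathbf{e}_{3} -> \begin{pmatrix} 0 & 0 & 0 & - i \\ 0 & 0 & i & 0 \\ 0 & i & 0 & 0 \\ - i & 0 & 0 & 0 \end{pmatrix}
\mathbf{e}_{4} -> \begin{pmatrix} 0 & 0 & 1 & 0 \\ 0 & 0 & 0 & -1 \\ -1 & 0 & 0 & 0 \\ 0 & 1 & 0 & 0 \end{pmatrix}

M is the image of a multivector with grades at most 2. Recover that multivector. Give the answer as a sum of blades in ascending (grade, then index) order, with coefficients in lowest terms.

Method: the blade images are trace-orthogonal — tr(rho(e_A) rho(e_B)^-1) = 4 if A = B and 0 otherwise — and rho(e_A)^-1 = (e_A)^2 * rho(e_A) with (e_A)^2 = +1 or -1, so the coefficient of e_A in the preimage is (e_A)^2 * tr(M rho(e_A))/4.
Nonzero projections over blades of grade <= 2: e_{12}: (e_{12})^2 = +1, tr(M rho(e_{12})) = - \frac{2}{3}, coefficient -\frac{1}{6}; e_{23}: (e_{23})^2 = -1, tr(M rho(e_{23})) = - \frac{8}{3}, coefficient \frac{2}{3}; e_{24}: (e_{24})^2 = -1, tr(M rho(e_{24})) = 18, coefficient -\frac{9}{2}; e_{34}: (e_{34})^2 = -1, tr(M rho(e_{34})) = -7, coefficient \frac{7}{4}. Every other blade of grade <= 2 projects to 0.
Answer: -\frac{1}{6} e_{12} + \frac{2}{3} e_{23} - \frac{9}{2} e_{24} + \frac{7}{4} e_{34}


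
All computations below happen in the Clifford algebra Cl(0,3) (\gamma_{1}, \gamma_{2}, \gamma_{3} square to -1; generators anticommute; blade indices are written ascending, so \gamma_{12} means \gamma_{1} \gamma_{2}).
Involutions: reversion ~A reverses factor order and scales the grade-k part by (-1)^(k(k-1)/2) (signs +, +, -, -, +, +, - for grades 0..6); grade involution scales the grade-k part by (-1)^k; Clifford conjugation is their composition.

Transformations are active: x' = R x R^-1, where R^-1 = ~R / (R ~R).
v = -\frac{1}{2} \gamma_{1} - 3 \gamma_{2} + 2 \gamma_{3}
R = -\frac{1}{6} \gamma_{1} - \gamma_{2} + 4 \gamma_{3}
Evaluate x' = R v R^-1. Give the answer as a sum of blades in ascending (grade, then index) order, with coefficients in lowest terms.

~R = -\frac{1}{6} \gamma_{1} - \gamma_{2} + 4 \gamma_{3}, and R ~R = -\frac{613}{36}, so R^-1 = ~R / (-\frac{613}{36}).
R v = -\frac{133}{12} + \frac{5}{3} \gamma_{13} + 10 \gamma_{23}
Answer: \frac{347}{1226} \gamma_{1} + \frac{1041}{613} \gamma_{2} + \frac{1966}{613} \gamma_{3}


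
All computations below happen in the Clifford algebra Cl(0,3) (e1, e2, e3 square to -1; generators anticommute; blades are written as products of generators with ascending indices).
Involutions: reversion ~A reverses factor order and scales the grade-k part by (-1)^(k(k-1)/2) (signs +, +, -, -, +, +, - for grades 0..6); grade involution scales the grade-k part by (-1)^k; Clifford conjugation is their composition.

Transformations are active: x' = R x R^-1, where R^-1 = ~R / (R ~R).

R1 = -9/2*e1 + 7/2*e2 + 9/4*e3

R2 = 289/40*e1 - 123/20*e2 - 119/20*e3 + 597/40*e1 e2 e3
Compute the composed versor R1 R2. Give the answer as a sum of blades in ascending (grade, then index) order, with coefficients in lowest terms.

Distribute over the terms of R1 (each basis-blade product reordered to ascending indices, repeated generators contracted through their squares):
(-9/2*e1) R2 = 2601/80 + 1107/40*e1 e2 + 1071/40*e1 e3 + 5373/80*e2 e3
(7/2*e2) R2 = 861/40 - 2023/80*e1 e2 + 4179/80*e1 e3 - 833/40*e2 e3
(9/4*e3) R2 = 1071/80 - 5373/160*e1 e2 - 2601/160*e1 e3 + 1107/80*e2 e3
Summing the partial products and collecting blades:
Answer: 2697/40 - 4991/160*e1 e2 + 10041/160*e1 e3 + 2407/40*e2 e3


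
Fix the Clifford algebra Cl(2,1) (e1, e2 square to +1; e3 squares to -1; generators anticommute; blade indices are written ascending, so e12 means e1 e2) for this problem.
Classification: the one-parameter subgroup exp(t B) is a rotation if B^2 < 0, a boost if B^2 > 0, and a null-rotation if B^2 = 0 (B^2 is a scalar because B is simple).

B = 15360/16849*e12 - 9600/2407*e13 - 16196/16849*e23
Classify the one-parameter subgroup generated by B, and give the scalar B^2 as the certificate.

B^2 term by term: the squares give (15360/16849)^2*(e12)^2 + (-9600/2407)^2*(e13)^2 + (-16196/16849)^2*(e23)^2 = 235929600/283888801*(-1) + 92160000/5793649*(+1) + 262310416/283888801*(+1) = 16 (each basis 2-blade squares to minus the product of its generators' squares); cross terms between blades sharing an index anticommute and cancel. So B^2 = 16.
Answer: boost, certificate B^2 = 16. The scalar 16 is the complete invariant here: its sign names the subgroup type.


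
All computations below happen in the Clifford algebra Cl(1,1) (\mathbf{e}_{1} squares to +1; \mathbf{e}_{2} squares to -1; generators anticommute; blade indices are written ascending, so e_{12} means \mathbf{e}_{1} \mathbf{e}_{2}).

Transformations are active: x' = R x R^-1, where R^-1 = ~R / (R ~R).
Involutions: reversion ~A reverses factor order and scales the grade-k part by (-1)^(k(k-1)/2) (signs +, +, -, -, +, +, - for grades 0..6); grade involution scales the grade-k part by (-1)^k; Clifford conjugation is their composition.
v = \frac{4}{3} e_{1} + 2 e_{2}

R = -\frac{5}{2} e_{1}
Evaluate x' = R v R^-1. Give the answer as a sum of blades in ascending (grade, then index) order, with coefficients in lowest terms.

~R = -\frac{5}{2} e_{1}, and R ~R = \frac{25}{4}, so R^-1 = ~R / (\frac{25}{4}).
R v = -\frac{10}{3} - 5 e_{12}
Answer: \frac{4}{3} e_{1} - 2 e_{2}


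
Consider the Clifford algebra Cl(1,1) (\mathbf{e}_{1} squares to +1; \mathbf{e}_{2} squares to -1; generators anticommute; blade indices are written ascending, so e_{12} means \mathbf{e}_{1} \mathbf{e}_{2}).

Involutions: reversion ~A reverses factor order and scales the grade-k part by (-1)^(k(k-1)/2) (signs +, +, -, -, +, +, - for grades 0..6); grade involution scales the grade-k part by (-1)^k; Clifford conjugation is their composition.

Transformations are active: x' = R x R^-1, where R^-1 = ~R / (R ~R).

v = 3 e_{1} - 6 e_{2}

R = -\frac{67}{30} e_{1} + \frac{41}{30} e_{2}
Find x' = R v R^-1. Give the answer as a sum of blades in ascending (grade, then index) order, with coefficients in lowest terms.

~R = -\frac{67}{30} e_{1} + \frac{41}{30} e_{2}, and R ~R = \frac{78}{25}, so R^-1 = ~R / (\frac{78}{25}).
R v = \frac{3}{2} + \frac{93}{10} e_{12}
Answer: -\frac{803}{156} e_{1} + \frac{1141}{156} e_{2}


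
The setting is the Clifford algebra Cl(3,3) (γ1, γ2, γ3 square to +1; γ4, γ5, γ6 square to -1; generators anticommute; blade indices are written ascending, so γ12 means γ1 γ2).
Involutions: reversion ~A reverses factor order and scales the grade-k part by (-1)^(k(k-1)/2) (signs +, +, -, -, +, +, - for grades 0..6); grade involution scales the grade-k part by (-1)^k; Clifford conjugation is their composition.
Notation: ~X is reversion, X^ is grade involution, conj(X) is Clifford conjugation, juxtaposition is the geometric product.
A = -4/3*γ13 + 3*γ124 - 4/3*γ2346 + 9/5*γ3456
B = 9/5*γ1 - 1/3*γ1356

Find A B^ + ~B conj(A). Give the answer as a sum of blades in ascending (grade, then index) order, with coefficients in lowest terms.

first term: -12/5*γ3 - 3/5*γ14 - 27/5*γ24 - 4/9*γ56 + 4/9*γ1245 + 12/5*γ12346 - 81/25*γ13456 + γ23456
second term: 12/5*γ3 + 3/5*γ14 + 27/5*γ24 + 4/9*γ56 + 4/9*γ1245 - 12/5*γ12346 + 81/25*γ13456 - γ23456
Answer: 8/9*γ1245


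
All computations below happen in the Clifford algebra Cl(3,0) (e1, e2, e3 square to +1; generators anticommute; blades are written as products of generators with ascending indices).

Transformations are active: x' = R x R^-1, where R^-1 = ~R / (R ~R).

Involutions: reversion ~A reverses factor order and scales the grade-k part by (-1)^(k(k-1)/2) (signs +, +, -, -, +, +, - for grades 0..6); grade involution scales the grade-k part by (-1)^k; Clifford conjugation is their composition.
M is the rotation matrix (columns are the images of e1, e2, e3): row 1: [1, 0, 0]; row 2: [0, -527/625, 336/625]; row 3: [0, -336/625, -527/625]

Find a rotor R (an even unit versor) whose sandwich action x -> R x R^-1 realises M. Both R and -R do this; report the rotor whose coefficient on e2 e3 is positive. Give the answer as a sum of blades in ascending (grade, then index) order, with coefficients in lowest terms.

Method: write R = a + b12*e1 e2 + b13*e1 e3 + b23*e2 e3 with a^2 + b12^2 + b13^2 + b23^2 = 1 (so R^-1 = ~R). Expanding the columns R e_j ~R gives tr M = 4a^2 - 1 and, from the antisymmetric part, M21 - M12 = -4a*b12, M13 - M31 = 4a*b13, M32 - M23 = -4a*b23.
Here tr M = -429/625, so a^2 = (1 + tr M)/4 = 49/625 and a = ±7/25. Taking a = 7/25: M21 - M12 = 0, M13 - M31 = 0, M32 - M23 = -672/625, giving b12 = 0, b13 = 0, b23 = 24/25, i.e. R = 7/25 + 24/25*e2 e3.
Its e2 e3 coefficient is already positive.
Answer: 7/25 + 24/25*e2 e3. Recall the cover is two-to-one: with M of trace -429/625, both preimages act alike, and the stated e2 e3 sign chooses the sheet.


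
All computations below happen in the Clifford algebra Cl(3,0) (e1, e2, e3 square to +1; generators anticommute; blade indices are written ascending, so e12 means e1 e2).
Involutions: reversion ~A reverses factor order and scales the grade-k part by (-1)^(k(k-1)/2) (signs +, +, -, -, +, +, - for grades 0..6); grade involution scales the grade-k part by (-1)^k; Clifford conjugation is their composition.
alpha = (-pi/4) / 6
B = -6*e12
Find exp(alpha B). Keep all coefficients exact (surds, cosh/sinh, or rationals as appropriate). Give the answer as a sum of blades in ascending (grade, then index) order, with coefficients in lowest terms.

B^2 = (-6)^2*(e12)^2 = 36*(-1) = -36 (a basis 2-blade squares to minus the product of its generators' squares).
B^2 = -36 — a negative square means the series sums to a rotation: l = 6, alpha*l = -pi/4, so exp(alpha B) = cos(-pi/4) + (sin(-pi/4)/6)*B = sqrt(2)/2 + (-sqrt(2)/12)*B.
Answer: sqrt(2)/2 + sqrt(2)/2*e12


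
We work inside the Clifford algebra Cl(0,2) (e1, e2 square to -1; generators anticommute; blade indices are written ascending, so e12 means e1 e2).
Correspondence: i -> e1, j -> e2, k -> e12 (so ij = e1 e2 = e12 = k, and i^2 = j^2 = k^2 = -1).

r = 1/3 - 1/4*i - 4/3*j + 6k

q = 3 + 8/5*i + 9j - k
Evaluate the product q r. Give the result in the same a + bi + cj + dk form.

In blades: q = 3 + 8/5*e1 + 9*e2 - e12, r = 1/3 - 1/4*e1 - 4/3*e2 + 6*e12.
Distribute q over r term by term (generator squares from the signature, products reordered to ascending indices): (3)*r = 1 - 3/4*e1 - 4*e2 + 18*e12; (8/5*e1)*r = 2/5 + 8/15*e1 - 48/5*e2 - 32/15*e12; (9*e2)*r = 12 + 54*e1 + 3*e2 + 9/4*e12; (-e12)*r = 6 - 4/3*e1 + 1/4*e2 - 1/3*e12.
Sum: 97/5 + 1049/20*e1 - 207/20*e2 + 1067/60*e12; translating back through the correspondence:
Answer: 97/5 + 1049/20*i - 207/20*j + 1067/60*k


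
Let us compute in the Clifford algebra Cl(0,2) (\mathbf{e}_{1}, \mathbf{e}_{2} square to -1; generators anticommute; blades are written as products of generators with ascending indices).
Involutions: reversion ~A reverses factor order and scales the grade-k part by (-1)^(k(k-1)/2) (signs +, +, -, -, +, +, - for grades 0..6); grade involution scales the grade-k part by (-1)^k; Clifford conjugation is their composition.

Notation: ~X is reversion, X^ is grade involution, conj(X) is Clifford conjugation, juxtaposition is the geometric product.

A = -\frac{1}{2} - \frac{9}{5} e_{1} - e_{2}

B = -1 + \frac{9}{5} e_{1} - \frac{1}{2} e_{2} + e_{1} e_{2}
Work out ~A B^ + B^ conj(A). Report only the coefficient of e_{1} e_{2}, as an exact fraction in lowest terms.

first term: -\frac{56}{25} + \frac{17}{10} e_{1} + \frac{51}{20} e_{2} - \frac{16}{5} e_{1} e_{2}
second term: \frac{81}{25} - \frac{19}{10} e_{1} + \frac{11}{20} e_{2} - \frac{16}{5} e_{1} e_{2}
Answer: -\frac{32}{5}


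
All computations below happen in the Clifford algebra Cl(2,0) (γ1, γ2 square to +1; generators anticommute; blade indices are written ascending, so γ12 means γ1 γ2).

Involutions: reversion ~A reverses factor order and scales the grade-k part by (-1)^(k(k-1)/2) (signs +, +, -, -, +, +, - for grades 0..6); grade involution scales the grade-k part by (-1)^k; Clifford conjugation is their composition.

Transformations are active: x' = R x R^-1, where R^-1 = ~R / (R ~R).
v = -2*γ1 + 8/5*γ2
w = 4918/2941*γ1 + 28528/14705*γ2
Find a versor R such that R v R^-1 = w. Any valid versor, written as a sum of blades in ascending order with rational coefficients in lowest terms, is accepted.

Sketch: the shared square 164/25 makes R = v + w = -964/2941*γ1 + 52056/14705*γ2 the natural versor; its sandwich fixes that direction, negates (v - w)/2, and sends v to w.
Answer: -964/2941*γ1 + 52056/14705*γ2


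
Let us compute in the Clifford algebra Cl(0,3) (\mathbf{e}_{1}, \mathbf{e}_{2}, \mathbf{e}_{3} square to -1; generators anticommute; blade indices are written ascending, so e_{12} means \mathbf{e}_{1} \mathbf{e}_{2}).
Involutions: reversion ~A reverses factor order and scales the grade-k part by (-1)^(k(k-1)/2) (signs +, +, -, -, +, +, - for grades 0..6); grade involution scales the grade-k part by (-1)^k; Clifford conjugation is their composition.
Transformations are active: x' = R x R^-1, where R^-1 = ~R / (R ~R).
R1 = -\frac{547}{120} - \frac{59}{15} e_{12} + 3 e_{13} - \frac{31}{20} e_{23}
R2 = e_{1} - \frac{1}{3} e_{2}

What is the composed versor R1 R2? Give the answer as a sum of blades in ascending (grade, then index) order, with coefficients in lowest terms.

Distribute over the terms of R2 (each basis-blade product reordered to ascending indices, repeated generators contracted through their squares):
R1 (e_{1}) = -\frac{547}{120} e_{1} - \frac{59}{15} e_{2} + 3 e_{3} - \frac{31}{20} e_{123}
R1 (-\frac{1}{3} e_{2}) = -\frac{59}{45} e_{1} + \frac{547}{360} e_{2} + \frac{31}{60} e_{3} + e_{123}
Summing the partial products and collecting blades:
Answer: -\frac{2113}{360} e_{1} - \frac{869}{360} e_{2} + \frac{211}{60} e_{3} - \frac{11}{20} e_{123}


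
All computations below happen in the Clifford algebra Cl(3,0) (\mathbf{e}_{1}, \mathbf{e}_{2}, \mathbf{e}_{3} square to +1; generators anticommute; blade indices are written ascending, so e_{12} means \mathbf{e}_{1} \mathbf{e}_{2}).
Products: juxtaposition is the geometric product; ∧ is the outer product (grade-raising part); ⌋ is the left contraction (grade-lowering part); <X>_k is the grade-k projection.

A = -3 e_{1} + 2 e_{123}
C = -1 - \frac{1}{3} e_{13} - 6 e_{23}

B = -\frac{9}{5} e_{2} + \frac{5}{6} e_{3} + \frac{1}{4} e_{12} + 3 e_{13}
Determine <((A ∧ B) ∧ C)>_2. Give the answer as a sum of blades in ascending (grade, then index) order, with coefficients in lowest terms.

step 1: \frac{27}{5} e_{12} - \frac{5}{2} e_{13}
step 2: -\frac{27}{5} e_{12} + \frac{5}{2} e_{13}
step 3: -\frac{27}{5} e_{12} + \frac{5}{2} e_{13}
Answer: -\frac{27}{5} e_{12} + \frac{5}{2} e_{13}


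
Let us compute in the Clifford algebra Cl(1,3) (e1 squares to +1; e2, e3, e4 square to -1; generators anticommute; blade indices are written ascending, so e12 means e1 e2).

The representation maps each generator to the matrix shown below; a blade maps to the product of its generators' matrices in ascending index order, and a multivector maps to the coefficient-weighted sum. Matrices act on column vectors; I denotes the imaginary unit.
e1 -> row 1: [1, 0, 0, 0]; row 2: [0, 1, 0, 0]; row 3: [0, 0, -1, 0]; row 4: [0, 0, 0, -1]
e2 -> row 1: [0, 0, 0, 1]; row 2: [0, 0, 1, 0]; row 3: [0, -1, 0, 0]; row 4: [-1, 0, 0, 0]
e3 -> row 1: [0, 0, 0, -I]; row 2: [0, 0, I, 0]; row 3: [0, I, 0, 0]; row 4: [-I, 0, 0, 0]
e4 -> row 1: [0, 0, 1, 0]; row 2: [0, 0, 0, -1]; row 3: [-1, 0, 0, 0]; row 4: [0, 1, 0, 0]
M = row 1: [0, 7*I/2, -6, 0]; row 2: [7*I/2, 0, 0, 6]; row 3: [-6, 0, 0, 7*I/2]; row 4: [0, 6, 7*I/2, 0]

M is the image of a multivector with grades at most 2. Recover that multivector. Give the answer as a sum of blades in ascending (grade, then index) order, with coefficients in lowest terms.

Method: the blade images are trace-orthogonal — tr(rho(e_A) rho(e_B)^-1) = 4 if A = B and 0 otherwise — and rho(e_A)^-1 = (e_A)^2 * rho(e_A) with (e_A)^2 = +1 or -1, so the coefficient of e_A in the preimage is (e_A)^2 * tr(M rho(e_A))/4.
Nonzero projections over blades of grade <= 2: e14: (e14)^2 = +1, tr(M rho(e14)) = -24, coefficient -6; e34: (e34)^2 = -1, tr(M rho(e34)) = 14, coefficient -7/2. Every other blade of grade <= 2 projects to 0.
Answer: -6*e14 - 7/2*e34


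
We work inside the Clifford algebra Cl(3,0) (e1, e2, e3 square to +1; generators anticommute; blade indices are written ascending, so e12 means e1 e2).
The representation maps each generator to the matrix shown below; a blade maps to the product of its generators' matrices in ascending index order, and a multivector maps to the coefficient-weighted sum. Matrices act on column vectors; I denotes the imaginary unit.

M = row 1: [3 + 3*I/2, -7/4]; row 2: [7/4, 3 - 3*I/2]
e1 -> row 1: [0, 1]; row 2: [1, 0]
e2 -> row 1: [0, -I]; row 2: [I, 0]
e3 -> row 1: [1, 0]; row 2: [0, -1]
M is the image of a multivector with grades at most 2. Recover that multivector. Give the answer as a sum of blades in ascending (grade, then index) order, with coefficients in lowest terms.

Method: 1, rho(e1), rho(e2), rho(e3) form a trace-orthogonal basis of the 2x2 complex matrices (tr(X Y) = 2 if X = Y, else 0), so M = m0*1 + m1*rho(e1) + m2*rho(e2) + m3*rho(e3) with m0 = tr(M)/2 = 3, m1 = tr(M rho(e1))/2 = 0, m2 = tr(M rho(e2))/2 = -7*I/4, m3 = tr(M rho(e3))/2 = 3*I/2.
Multiplying table entries, the bivector images are rho(e12) = I*rho(e3), rho(e13) = -I*rho(e2), rho(e23) = I*rho(e1); with real blade coefficients the real parts of m0..m3 are the coefficients of 1, e1, e2, e3 and the imaginary parts give the bivectors (e23: Im m1, e13: -Im m2, e12: Im m3).
Answer: 3 + 3/2*e12 + 7/4*e13


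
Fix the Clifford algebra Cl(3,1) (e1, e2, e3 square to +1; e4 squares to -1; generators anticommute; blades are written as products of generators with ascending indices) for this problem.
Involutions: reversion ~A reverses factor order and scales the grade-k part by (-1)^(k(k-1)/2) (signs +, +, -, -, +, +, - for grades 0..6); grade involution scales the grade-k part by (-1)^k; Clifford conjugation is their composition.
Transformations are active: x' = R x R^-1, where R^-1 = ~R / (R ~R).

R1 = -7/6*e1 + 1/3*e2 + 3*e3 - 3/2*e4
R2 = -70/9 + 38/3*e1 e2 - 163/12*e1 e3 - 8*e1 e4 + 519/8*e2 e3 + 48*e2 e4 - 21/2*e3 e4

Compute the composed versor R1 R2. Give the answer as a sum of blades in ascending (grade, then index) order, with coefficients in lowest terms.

Distribute over the terms of R1 (each basis-blade product reordered to ascending indices, repeated generators contracted through their squares):
(-7/6*e1) R2 = 245/27*e1 - 133/9*e2 + 1141/72*e3 + 28/3*e4 - 1211/16*e1 e2 e3 - 56*e1 e2 e4 + 49/4*e1 e3 e4
(1/3*e2) R2 = -38/9*e1 - 70/27*e2 + 173/8*e3 + 16*e4 + 163/36*e1 e2 e3 + 8/3*e1 e2 e4 - 7/2*e2 e3 e4
(3*e3) R2 = 163/4*e1 - 1557/8*e2 - 70/3*e3 - 63/2*e4 + 38*e1 e2 e3 + 24*e1 e3 e4 - 144*e2 e3 e4
(-3/2*e4) R2 = 12*e1 - 72*e2 + 63/4*e3 + 35/3*e4 - 19*e1 e2 e4 + 163/8*e1 e3 e4 - 1557/16*e2 e3 e4
Summing the partial products and collecting blades:
Answer: 6221/108*e1 - 61343/216*e2 + 269/9*e3 + 11/2*e4 - 4775/144*e1 e2 e3 - 217/3*e1 e2 e4 + 453/8*e1 e3 e4 - 3917/16*e2 e3 e4


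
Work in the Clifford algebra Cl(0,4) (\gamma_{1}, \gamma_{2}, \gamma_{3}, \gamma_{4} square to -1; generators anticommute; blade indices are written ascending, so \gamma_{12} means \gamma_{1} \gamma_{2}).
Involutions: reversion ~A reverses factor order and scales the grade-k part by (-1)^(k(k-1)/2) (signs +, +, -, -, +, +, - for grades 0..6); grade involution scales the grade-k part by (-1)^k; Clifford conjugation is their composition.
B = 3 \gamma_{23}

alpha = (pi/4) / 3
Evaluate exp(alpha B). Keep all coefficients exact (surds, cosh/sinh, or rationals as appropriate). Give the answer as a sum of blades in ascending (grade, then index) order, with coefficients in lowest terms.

B^2 = (3)^2*(\gamma_{23})^2 = 9*(-1) = -9 (a basis 2-blade squares to minus the product of its generators' squares).
B^2 = -9 — B^2 < 0, so the exponential closes trigonometrically: l = 3, alpha*l = \frac{\pi}{4}, so exp(alpha B) = cos(\frac{\pi}{4}) + (sin(\frac{\pi}{4})/3)*B = \frac{\sqrt{2}}{2} + (\frac{\sqrt{2}}{6})*B.
Answer: \frac{\sqrt{2}}{2} + \frac{\sqrt{2}}{2} \gamma_{23}


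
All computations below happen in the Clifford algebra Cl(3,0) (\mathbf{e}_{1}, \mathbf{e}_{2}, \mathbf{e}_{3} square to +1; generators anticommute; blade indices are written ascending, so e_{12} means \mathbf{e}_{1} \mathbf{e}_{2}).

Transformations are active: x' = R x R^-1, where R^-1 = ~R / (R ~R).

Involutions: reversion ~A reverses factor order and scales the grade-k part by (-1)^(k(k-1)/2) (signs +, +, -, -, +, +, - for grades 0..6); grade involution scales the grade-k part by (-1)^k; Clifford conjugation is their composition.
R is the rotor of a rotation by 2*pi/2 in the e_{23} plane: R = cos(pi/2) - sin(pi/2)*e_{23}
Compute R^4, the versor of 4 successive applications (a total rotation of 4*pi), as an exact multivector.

Rotor phase runs at HALF the rotation angle; powers of one rotor simply add phase, so after 4 steps in e_{23} the phase is 4*pi/2 = 2 \pi and R^4 = cos(2 \pi) - sin(2 \pi)*e_{23}.
cos(2 \pi) = 1 and sin(2 \pi) = 0, so R^4 = 1. The total rotation 4*pi is 2 full turns, so every vector returns to itself, yet the rotor is +1, back on the identity sheet (an even number of 2*pi turns).
Answer: 1


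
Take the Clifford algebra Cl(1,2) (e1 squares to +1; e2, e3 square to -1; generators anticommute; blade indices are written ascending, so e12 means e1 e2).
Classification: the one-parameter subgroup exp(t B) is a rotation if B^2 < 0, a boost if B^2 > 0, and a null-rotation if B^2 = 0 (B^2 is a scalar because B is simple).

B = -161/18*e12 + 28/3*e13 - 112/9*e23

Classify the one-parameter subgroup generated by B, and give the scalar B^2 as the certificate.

B^2 term by term: the squares give (-161/18)^2*(e12)^2 + (28/3)^2*(e13)^2 + (-112/9)^2*(e23)^2 = 25921/324*(+1) + 784/9*(+1) + 12544/81*(-1) = 49/4 (each basis 2-blade squares to minus the product of its generators' squares); cross terms between blades sharing an index anticommute and cancel. So B^2 = 49/4.
Answer: boost, certificate B^2 = 49/4. One invariant decides it: the square 49/4 survives every conjugation, and its sign is exactly the classification.


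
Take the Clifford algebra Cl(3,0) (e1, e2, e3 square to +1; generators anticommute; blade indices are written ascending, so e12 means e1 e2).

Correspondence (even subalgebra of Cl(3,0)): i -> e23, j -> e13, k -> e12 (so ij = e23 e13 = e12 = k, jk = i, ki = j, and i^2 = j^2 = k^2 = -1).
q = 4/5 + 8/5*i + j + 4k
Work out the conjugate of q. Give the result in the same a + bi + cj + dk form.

In blades: q = 4/5 + 4*e12 + e13 + 8/5*e23.
Quaternion conjugation is reversion on the even subalgebra: the scalar is fixed and every grade-2 blade flips sign, giving 4/5 - 4*e12 - e13 - 8/5*e23; translating back:
Answer: 4/5 - 8/5*i - j - 4k


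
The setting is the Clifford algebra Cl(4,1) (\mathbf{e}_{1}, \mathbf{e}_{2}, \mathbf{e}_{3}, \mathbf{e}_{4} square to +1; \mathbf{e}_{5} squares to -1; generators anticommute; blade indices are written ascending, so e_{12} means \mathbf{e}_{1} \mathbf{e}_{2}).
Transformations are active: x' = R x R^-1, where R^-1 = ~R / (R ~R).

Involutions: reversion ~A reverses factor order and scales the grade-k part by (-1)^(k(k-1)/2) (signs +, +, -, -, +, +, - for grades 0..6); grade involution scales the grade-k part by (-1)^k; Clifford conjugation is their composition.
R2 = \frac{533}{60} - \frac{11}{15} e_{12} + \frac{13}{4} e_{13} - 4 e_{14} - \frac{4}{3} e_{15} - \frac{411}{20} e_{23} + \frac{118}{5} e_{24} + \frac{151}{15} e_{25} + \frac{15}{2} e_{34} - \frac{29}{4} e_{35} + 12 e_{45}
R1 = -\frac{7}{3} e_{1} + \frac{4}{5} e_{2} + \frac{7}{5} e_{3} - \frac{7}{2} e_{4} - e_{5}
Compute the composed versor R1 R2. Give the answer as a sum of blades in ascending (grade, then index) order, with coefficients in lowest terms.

Distribute over the terms of R1 (each basis-blade product reordered to ascending indices, repeated generators contracted through their squares):
(-\frac{7}{3} e_{1}) R2 = -\frac{3731}{180} e_{1} + \frac{77}{45} e_{2} - \frac{91}{12} e_{3} + \frac{28}{3} e_{4} + \frac{28}{9} e_{5} + \frac{959}{20} e_{123} - \frac{826}{15} e_{124} - \frac{1057}{45} e_{125} - \frac{35}{2} e_{134} + \frac{203}{12} e_{135} - 28 e_{145}
(\frac{4}{5} e_{2}) R2 = \frac{44}{75} e_{1} + \frac{533}{75} e_{2} - \frac{411}{25} e_{3} + \frac{472}{25} e_{4} + \frac{604}{75} e_{5} - \frac{13}{5} e_{123} + \frac{16}{5} e_{124} + \frac{16}{15} e_{125} + 6 e_{234} - \frac{29}{5} e_{235} + \frac{48}{5} e_{245}
(\frac{7}{5} e_{3}) R2 = -\frac{91}{20} e_{1} + \frac{2877}{100} e_{2} + \frac{3731}{300} e_{3} + \frac{21}{2} e_{4} - \frac{203}{20} e_{5} - \frac{77}{75} e_{123} + \frac{28}{5} e_{134} + \frac{28}{15} e_{135} - \frac{826}{25} e_{234} - \frac{1057}{75} e_{235} + \frac{84}{5} e_{345}
(-\frac{7}{2} e_{4}) R2 = -14 e_{1} + \frac{413}{5} e_{2} + \frac{105}{4} e_{3} - \frac{3731}{120} e_{4} - 42 e_{5} + \frac{77}{30} e_{124} - \frac{91}{8} e_{134} - \frac{14}{3} e_{145} + \frac{2877}{40} e_{234} + \frac{1057}{30} e_{245} - \frac{203}{8} e_{345}
(-e_{5}) R2 = \frac{4}{3} e_{1} - \frac{151}{15} e_{2} + \frac{29}{4} e_{3} - 12 e_{4} - \frac{533}{60} e_{5} + \frac{11}{15} e_{125} - \frac{13}{4} e_{135} + 4 e_{145} + \frac{411}{20} e_{235} - \frac{118}{5} e_{245} - \frac{15}{2} e_{345}
Summing the partial products and collecting blades:
Answer: -\frac{16811}{450} e_{1} + \frac{99109}{900} e_{2} + \frac{3287}{150} e_{3} - \frac{2627}{600} e_{4} - \frac{22441}{450} e_{5} + \frac{13297}{300} e_{123} - \frac{493}{10} e_{124} - \frac{976}{45} e_{125} - \frac{931}{40} e_{134} + \frac{233}{15} e_{135} - \frac{86}{3} e_{145} + \frac{8977}{200} e_{234} + \frac{197}{300} e_{235} + \frac{637}{30} e_{245} - \frac{643}{40} e_{345}


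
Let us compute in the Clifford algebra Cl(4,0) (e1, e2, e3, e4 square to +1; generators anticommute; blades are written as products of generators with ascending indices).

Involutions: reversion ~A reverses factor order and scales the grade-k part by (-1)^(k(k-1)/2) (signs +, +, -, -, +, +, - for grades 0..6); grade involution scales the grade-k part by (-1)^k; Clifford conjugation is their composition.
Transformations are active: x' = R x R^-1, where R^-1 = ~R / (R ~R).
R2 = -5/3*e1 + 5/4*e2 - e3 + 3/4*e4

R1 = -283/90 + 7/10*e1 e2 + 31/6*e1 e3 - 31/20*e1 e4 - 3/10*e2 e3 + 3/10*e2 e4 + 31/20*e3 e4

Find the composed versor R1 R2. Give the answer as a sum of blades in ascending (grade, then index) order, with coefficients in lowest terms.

Distribute over the terms of R2 (each basis-blade product reordered to ascending indices, repeated generators contracted through their squares):
R1 (-5/3*e1) = 283/54*e1 + 7/6*e2 + 155/18*e3 - 31/12*e4 + 1/2*e1 e2 e3 - 1/2*e1 e2 e4 - 31/12*e1 e3 e4
R1 (5/4*e2) = 7/8*e1 - 283/72*e2 + 3/8*e3 - 3/8*e4 - 155/24*e1 e2 e3 + 31/16*e1 e2 e4 + 31/16*e2 e3 e4
R1 (-e3) = -31/6*e1 + 3/10*e2 + 283/90*e3 + 31/20*e4 - 7/10*e1 e2 e3 - 31/20*e1 e3 e4 + 3/10*e2 e3 e4
R1 (3/4*e4) = -93/80*e1 + 9/40*e2 + 93/80*e3 - 283/120*e4 + 21/40*e1 e2 e4 + 31/8*e1 e3 e4 - 9/40*e2 e3 e4
Summing the partial products and collecting blades:
Answer: -461/2160*e1 - 403/180*e2 + 9571/720*e3 - 113/30*e4 - 799/120*e1 e2 e3 + 157/80*e1 e2 e4 - 31/120*e1 e3 e4 + 161/80*e2 e3 e4


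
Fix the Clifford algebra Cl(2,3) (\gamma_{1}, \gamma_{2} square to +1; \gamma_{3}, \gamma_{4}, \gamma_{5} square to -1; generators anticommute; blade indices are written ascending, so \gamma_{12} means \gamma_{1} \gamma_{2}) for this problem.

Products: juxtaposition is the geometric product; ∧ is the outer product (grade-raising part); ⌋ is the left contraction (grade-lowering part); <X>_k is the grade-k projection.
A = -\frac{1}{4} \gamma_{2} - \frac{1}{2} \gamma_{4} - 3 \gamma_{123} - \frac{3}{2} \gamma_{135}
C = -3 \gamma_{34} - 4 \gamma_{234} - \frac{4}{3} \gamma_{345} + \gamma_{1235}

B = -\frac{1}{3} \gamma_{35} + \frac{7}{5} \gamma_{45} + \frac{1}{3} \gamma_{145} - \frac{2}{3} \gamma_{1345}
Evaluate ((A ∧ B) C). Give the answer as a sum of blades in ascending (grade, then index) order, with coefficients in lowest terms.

step 1: \frac{1}{12} \gamma_{235} - \frac{7}{20} \gamma_{245} - \frac{1}{6} \gamma_{345} + \frac{1}{12} \gamma_{1245} - \frac{131}{30} \gamma_{12345}
step 2: \frac{2}{9} + \frac{1}{12} \gamma_{1} + \frac{131}{30} \gamma_{4} - \frac{1}{2} \gamma_{5} + \frac{262}{45} \gamma_{12} + \frac{262}{15} \gamma_{15} - \frac{7}{15} \gamma_{23} - \frac{1}{9} \gamma_{24} + \frac{2}{3} \gamma_{25} + \frac{1}{12} \gamma_{34} + \frac{7}{5} \gamma_{35} + \frac{1}{3} \gamma_{45} + \frac{1}{9} \gamma_{123} - \frac{1}{6} \gamma_{124} - \frac{131}{10} \gamma_{125} - \frac{7}{20} \gamma_{134} - \frac{1}{3} \gamma_{135} + \frac{21}{20} \gamma_{235} + \frac{1}{4} \gamma_{245} - \frac{1}{4} \gamma_{1235}
Answer: \frac{2}{9} + \frac{1}{12} \gamma_{1} + \frac{131}{30} \gamma_{4} - \frac{1}{2} \gamma_{5} + \frac{262}{45} \gamma_{12} + \frac{262}{15} \gamma_{15} - \frac{7}{15} \gamma_{23} - \frac{1}{9} \gamma_{24} + \frac{2}{3} \gamma_{25} + \frac{1}{12} \gamma_{34} + \frac{7}{5} \gamma_{35} + \frac{1}{3} \gamma_{45} + \frac{1}{9} \gamma_{123} - \frac{1}{6} \gamma_{124} - \frac{131}{10} \gamma_{125} - \frac{7}{20} \gamma_{134} - \frac{1}{3} \gamma_{135} + \frac{21}{20} \gamma_{235} + \frac{1}{4} \gamma_{245} - \frac{1}{4} \gamma_{1235}


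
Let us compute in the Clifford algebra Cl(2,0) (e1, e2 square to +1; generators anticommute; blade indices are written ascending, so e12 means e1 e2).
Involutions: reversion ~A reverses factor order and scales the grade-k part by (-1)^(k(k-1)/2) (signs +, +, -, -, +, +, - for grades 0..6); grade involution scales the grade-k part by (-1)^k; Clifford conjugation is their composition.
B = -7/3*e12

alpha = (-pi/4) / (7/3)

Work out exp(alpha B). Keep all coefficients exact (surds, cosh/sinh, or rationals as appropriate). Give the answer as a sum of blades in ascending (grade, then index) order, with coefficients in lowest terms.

B^2 = (-7/3)^2*(e12)^2 = 49/9*(-1) = -49/9 (a basis 2-blade squares to minus the product of its generators' squares).
B^2 = -49/9 — circular case — the even/odd split gives cos and sin: l = 7/3, alpha*l = -pi/4, so exp(alpha B) = cos(-pi/4) + (sin(-pi/4)/(7/3))*B = sqrt(2)/2 + (-3*sqrt(2)/14)*B.
Answer: sqrt(2)/2 + sqrt(2)/2*e12


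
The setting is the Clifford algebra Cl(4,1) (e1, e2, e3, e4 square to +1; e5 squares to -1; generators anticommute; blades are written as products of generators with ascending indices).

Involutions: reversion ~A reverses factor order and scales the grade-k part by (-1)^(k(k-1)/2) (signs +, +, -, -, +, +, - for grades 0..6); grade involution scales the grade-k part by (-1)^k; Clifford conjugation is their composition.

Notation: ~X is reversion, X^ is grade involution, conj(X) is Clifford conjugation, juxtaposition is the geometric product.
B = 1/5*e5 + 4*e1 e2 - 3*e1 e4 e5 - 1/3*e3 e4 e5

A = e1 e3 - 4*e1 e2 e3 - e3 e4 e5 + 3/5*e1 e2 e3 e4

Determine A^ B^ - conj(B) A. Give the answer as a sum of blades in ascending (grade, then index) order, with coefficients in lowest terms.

first term: 1/3 - 16*e3 - 3*e1 e3 + 4*e2 e3 - 11/5*e3 e4 - 1/5*e1 e2 e5 - 1/5*e1 e3 e5 + 1/3*e1 e4 e5 - 9/5*e2 e3 e5 - 3*e3 e4 e5 - 4/5*e1 e2 e3 e5 + 4/3*e1 e2 e4 e5 + 12*e2 e3 e4 e5 + 97/25*e1 e2 e3 e4 e5
second term: 1/3 - 16*e3 + 3*e1 e3 + 4*e2 e3 + 11/5*e3 e4 + 1/5*e1 e2 e5 - 1/5*e1 e3 e5 + 1/3*e1 e4 e5 + 9/5*e2 e3 e5 - 3*e3 e4 e5 - 4/5*e1 e2 e3 e5 + 4/3*e1 e2 e4 e5 + 12*e2 e3 e4 e5 + 97/25*e1 e2 e3 e4 e5
Answer: -6*e1 e3 - 22/5*e3 e4 - 2/5*e1 e2 e5 - 18/5*e2 e3 e5


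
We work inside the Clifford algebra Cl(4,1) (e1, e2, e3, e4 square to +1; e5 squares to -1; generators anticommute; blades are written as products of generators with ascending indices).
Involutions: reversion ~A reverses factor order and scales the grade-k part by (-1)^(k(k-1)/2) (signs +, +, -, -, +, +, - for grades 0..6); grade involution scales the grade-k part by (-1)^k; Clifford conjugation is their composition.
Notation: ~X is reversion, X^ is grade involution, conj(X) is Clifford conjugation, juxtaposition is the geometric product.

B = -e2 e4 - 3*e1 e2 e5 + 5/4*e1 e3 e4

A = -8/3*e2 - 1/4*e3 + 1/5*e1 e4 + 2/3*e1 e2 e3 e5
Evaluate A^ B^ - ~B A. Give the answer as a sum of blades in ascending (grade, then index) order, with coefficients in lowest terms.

first term: 7/4*e3 - 8/3*e4 + 1/5*e1 e2 + 5/16*e1 e4 - 8*e1 e5 + 1/4*e2 e3 e4 + 43/30*e2 e4 e5 + 10/3*e1 e2 e3 e4 + 3/4*e1 e2 e3 e5 + 2/3*e1 e3 e4 e5
second term: -9/4*e3 + 8/3*e4 + 1/5*e1 e2 - 5/16*e1 e4 + 8*e1 e5 + 1/4*e2 e3 e4 + 7/30*e2 e4 e5 + 10/3*e1 e2 e3 e4 + 3/4*e1 e2 e3 e5 + 2/3*e1 e3 e4 e5
Answer: 4*e3 - 16/3*e4 + 5/8*e1 e4 - 16*e1 e5 + 6/5*e2 e4 e5


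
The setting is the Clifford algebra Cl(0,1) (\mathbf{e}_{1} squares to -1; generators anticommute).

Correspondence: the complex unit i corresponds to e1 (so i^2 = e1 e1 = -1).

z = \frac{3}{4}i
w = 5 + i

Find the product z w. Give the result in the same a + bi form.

In blades: z = \frac{3}{4} e_{1}, w = 5 + e_{1}.
Distribute z over w term by term (generator squares from the signature, products reordered to ascending indices): (\frac{3}{4} e_{1})*w = -\frac{3}{4} + \frac{15}{4} e_{1}.
Sum: -\frac{3}{4} + \frac{15}{4} e_{1}; translating back through the correspondence:
Answer: -\frac{3}{4} + \frac{15}{4}i


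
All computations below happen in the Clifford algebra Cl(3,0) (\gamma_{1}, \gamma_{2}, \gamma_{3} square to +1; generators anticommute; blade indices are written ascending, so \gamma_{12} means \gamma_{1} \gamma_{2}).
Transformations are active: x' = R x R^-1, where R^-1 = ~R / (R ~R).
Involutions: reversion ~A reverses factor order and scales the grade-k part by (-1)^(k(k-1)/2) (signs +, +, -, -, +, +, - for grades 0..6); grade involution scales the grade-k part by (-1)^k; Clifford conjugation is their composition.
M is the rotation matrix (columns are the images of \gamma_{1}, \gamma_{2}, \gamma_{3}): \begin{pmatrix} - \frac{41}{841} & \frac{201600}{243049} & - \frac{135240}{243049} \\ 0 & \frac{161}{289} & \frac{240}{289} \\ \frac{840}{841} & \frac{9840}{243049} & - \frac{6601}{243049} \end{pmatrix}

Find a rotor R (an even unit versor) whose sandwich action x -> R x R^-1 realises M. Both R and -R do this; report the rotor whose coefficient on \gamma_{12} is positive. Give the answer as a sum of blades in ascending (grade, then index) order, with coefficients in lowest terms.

Method: write R = a + b12*\gamma_{12} + b13*\gamma_{13} + b23*\gamma_{23} with a^2 + b12^2 + b13^2 + b23^2 = 1 (so R^-1 = ~R). Expanding the columns R e_j ~R gives tr M = 4a^2 - 1 and, from the antisymmetric part, M21 - M12 = -4a*b12, M13 - M31 = 4a*b13, M32 - M23 = -4a*b23.
Here tr M = \frac{116951}{243049}, so a^2 = (1 + tr M)/4 = \frac{90000}{243049} and a = ±\frac{300}{493}. Taking a = \frac{300}{493}: M21 - M12 = -\frac{201600}{243049}, M13 - M31 = -\frac{378000}{243049}, M32 - M23 = -\frac{192000}{243049}, giving b12 = \frac{168}{493}, b13 = -\frac{315}{493}, b23 = \frac{160}{493}, i.e. R = \frac{300}{493} + \frac{168}{493} \gamma_{12} - \frac{315}{493} \gamma_{13} + \frac{160}{493} \gamma_{23}.
Its \gamma_{12} coefficient is already positive.
Answer: \frac{300}{493} + \frac{168}{493} \gamma_{12} - \frac{315}{493} \gamma_{13} + \frac{160}{493} \gamma_{23}. Recall the cover is two-to-one: with M of trace \frac{116951}{243049}, both preimages act alike, and the stated \gamma_{12} sign chooses the sheet.


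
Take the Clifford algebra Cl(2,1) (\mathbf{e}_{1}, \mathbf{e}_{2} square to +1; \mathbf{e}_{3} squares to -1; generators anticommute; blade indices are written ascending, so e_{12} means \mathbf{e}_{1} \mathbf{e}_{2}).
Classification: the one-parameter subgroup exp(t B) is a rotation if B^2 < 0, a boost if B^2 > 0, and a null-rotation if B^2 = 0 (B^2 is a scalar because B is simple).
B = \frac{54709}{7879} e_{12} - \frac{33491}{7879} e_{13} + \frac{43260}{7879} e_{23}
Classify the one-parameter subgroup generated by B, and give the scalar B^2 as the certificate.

B^2 term by term: the squares give (\frac{54709}{7879})^2*(e_{12})^2 + (-\frac{33491}{7879})^2*(e_{13})^2 + (\frac{43260}{7879})^2*(e_{23})^2 = \frac{2993074681}{62078641}*(-1) + \frac{1121647081}{62078641}*(+1) + \frac{1871427600}{62078641}*(+1) = 0 (each basis 2-blade squares to minus the product of its generators' squares); cross terms between blades sharing an index anticommute and cancel. So B^2 = 0.
Answer: null-rotation, certificate B^2 = 0. The invariant at work: B^2 = 0 is unchanged by conjugation, hence its sign classifies the subgroup whatever basis B is written in.


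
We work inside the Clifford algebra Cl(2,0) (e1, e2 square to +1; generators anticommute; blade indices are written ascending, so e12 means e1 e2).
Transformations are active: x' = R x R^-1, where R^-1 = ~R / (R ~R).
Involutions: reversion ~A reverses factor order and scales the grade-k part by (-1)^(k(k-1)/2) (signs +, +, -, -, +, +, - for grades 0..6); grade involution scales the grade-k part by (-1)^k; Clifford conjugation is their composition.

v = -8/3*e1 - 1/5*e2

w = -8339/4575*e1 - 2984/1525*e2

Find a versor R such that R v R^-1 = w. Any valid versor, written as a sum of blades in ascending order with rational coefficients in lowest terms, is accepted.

Reasoning: v^2 = w^2 = 1609/225 since conjugation preserves the quadratic form; R = v + w = -20539/4575*e1 - 3289/1525*e2 is then valid when invertible, keeping its own part and reversing (v - w)/2.
Answer: -20539/4575*e1 - 3289/1525*e2
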